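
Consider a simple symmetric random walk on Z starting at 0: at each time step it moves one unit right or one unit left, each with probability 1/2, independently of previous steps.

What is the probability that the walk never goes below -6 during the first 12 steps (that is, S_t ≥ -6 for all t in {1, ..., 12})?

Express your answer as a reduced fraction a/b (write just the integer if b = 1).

Let f(t,s) = #length-t paths at position s with S_1..S_t all ≥ -6.
f(t,s) = f(t-1,s-1) + f(t-1,s+1) for s ≥ -6; f(t,s) = 0 for s < -6.
t=0: f(0,0)=1
t=1: f(1,-1)=1 f(1,1)=1
t=2: f(2,-2)=1 f(2,0)=2 f(2,2)=1
t=3: f(3,-3)=1 f(3,-1)=3 f(3,1)=3 f(3,3)=1
t=4: f(4,-4)=1 f(4,-2)=4 f(4,0)=6 f(4,2)=4 f(4,4)=1
t=5: f(5,-5)=1 f(5,-3)=5 f(5,-1)=10 f(5,1)=10 f(5,3)=5 f(5,5)=1
t=6: f(6,-6)=1 f(6,-4)=6 f(6,-2)=15 f(6,0)=20 f(6,2)=15 f(6,4)=6 f(6,6)=1
t=7: f(7,-5)=7 f(7,-3)=21 f(7,-1)=35 f(7,1)=35 f(7,3)=21 f(7,5)=7 f(7,7)=1
t=8: f(8,-6)=7 f(8,-4)=28 f(8,-2)=56 f(8,0)=70 f(8,2)=56 f(8,4)=28 f(8,6)=8 f(8,8)=1
t=9: f(9,-5)=35 f(9,-3)=84 f(9,-1)=126 f(9,1)=126 f(9,3)=84 f(9,5)=36 f(9,7)=9 f(9,9)=1
t=10: f(10,-6)=35 f(10,-4)=119 f(10,-2)=210 f(10,0)=252 f(10,2)=210 f(10,4)=120 f(10,6)=45 f(10,8)=10 f(10,10)=1
t=11: f(11,-5)=154 f(11,-3)=329 f(11,-1)=462 f(11,1)=462 f(11,3)=330 f(11,5)=165 f(11,7)=55 f(11,9)=11 f(11,11)=1
t=12: f(12,-6)=154 f(12,-4)=483 f(12,-2)=791 f(12,0)=924 f(12,2)=792 f(12,4)=495 f(12,6)=220 f(12,8)=66 f(12,10)=12 f(12,12)=1
Σ_s f(12,s) = 3938
P = 3938/4096 = 1969/2048

Answer: 1969/2048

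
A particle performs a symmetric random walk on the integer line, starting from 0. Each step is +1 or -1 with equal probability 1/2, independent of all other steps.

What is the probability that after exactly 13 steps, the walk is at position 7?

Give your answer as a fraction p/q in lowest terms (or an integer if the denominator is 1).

Answer: 143/4096

Derivation:
To reach position 7 after 13 steps: need 10 steps of +1 and 3 of -1.
Favorable paths: C(13,10) = 286
Total paths: 2^13 = 8192
P = 286/8192 = 143/4096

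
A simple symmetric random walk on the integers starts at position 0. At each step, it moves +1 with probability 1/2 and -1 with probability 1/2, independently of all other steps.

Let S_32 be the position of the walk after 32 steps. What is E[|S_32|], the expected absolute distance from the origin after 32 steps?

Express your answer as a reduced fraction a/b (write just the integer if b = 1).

Answer: 300540195/67108864

Derivation:
S_32 takes values m ≡ 0 (mod 2) with |m| ≤ 32; P(S_32=m) = C(32,(32+m)/2)/2^32.
Total paths: 2^32 = 4294967296
Distribution: P(S=-32)=1/4294967296, P(S=-30)=32/4294967296, P(S=-28)=496/4294967296, P(S=-26)=4960/4294967296, P(S=-24)=35960/4294967296, P(S=-22)=201376/4294967296, P(S=-20)=906192/4294967296, P(S=-18)=3365856/4294967296, P(S=-16)=10518300/4294967296, P(S=-14)=28048800/4294967296, P(S=-12)=64512240/4294967296, P(S=-10)=129024480/4294967296, P(S=-8)=225792840/4294967296, P(S=-6)=347373600/4294967296, P(S=-4)=471435600/4294967296, P(S=-2)=565722720/4294967296, P(S=0)=601080390/4294967296, P(S=2)=565722720/4294967296, P(S=4)=471435600/4294967296, P(S=6)=347373600/4294967296, P(S=8)=225792840/4294967296, P(S=10)=129024480/4294967296, P(S=12)=64512240/4294967296, P(S=14)=28048800/4294967296, P(S=16)=10518300/4294967296, P(S=18)=3365856/4294967296, P(S=20)=906192/4294967296, P(S=22)=201376/4294967296, P(S=24)=35960/4294967296, P(S=26)=4960/4294967296, P(S=28)=496/4294967296, P(S=30)=32/4294967296, P(S=32)=1/4294967296
E[|S_32|] = Σ_m |m|·P(S_32=m) = 19234572480/4294967296 = 300540195/67108864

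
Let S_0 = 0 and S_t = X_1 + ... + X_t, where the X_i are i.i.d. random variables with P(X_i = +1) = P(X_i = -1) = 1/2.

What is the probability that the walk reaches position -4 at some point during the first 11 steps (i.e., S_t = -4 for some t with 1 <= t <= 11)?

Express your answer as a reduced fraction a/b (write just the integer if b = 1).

Answer: 29/128

Derivation:
Count via complement. Let g(t,s) = #length-t paths at position s with S_1..S_t all ≠ -4.
g(t,s) = g(t-1,s-1) + g(t-1,s+1) for s ≠ -4; g(t,-4) = 0.
t=0: g(0,0)=1
t=1: g(1,-1)=1 g(1,1)=1
t=2: g(2,-2)=1 g(2,0)=2 g(2,2)=1
t=3: g(3,-3)=1 g(3,-1)=3 g(3,1)=3 g(3,3)=1
t=4: g(4,-2)=4 g(4,0)=6 g(4,2)=4 g(4,4)=1
t=5: g(5,-3)=4 g(5,-1)=10 g(5,1)=10 g(5,3)=5 g(5,5)=1
t=6: g(6,-2)=14 g(6,0)=20 g(6,2)=15 g(6,4)=6 g(6,6)=1
t=7: g(7,-3)=14 g(7,-1)=34 g(7,1)=35 g(7,3)=21 g(7,5)=7 g(7,7)=1
t=8: g(8,-2)=48 g(8,0)=69 g(8,2)=56 g(8,4)=28 g(8,6)=8 g(8,8)=1
t=9: g(9,-3)=48 g(9,-1)=117 g(9,1)=125 g(9,3)=84 g(9,5)=36 g(9,7)=9 g(9,9)=1
t=10: g(10,-2)=165 g(10,0)=242 g(10,2)=209 g(10,4)=120 g(10,6)=45 g(10,8)=10 g(10,10)=1
t=11: g(11,-3)=165 g(11,-1)=407 g(11,1)=451 g(11,3)=329 g(11,5)=165 g(11,7)=55 g(11,9)=11 g(11,11)=1
Paths never hitting -4: Σ_s g(11,s) = 1584
Paths hitting -4: 2^11 - 1584 = 464
P = 464/2048 = 29/128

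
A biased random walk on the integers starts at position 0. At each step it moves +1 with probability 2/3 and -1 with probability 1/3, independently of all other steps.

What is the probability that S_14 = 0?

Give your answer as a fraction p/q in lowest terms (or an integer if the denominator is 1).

To be at 0 after 14 steps: need exactly 7 steps of +1 and 7 of -1.
Number of such sequences: C(14,7) = 3432
Each has probability (2/3)^7 · (1/3)^7 = 128/4782969
P = 3432 · 128/4782969 = 146432/1594323

Answer: 146432/1594323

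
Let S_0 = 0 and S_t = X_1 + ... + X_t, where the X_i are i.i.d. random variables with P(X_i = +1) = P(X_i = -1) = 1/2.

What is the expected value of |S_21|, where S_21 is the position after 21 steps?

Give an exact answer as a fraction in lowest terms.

S_21 takes values m ≡ 1 (mod 2) with |m| ≤ 21; P(S_21=m) = C(21,(21+m)/2)/2^21.
Total paths: 2^21 = 2097152
Distribution: P(S=-21)=1/2097152, P(S=-19)=21/2097152, P(S=-17)=210/2097152, P(S=-15)=1330/2097152, P(S=-13)=5985/2097152, P(S=-11)=20349/2097152, P(S=-9)=54264/2097152, P(S=-7)=116280/2097152, P(S=-5)=203490/2097152, P(S=-3)=293930/2097152, P(S=-1)=352716/2097152, P(S=1)=352716/2097152, P(S=3)=293930/2097152, P(S=5)=203490/2097152, P(S=7)=116280/2097152, P(S=9)=54264/2097152, P(S=11)=20349/2097152, P(S=13)=5985/2097152, P(S=15)=1330/2097152, P(S=17)=210/2097152, P(S=19)=21/2097152, P(S=21)=1/2097152
E[|S_21|] = Σ_m |m|·P(S_21=m) = 7759752/2097152 = 969969/262144

Answer: 969969/262144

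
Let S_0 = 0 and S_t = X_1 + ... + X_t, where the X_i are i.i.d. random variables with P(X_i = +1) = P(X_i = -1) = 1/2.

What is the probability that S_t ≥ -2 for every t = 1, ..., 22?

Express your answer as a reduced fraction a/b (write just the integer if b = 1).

Let f(t,s) = #length-t paths at position s with S_1..S_t all ≥ -2.
f(t,s) = f(t-1,s-1) + f(t-1,s+1) for s ≥ -2; f(t,s) = 0 for s < -2.
t=0: f(0,0)=1
t=1: f(1,-1)=1 f(1,1)=1
t=2: f(2,-2)=1 f(2,0)=2 f(2,2)=1
t=3: f(3,-1)=3 f(3,1)=3 f(3,3)=1
t=4: f(4,-2)=3 f(4,0)=6 f(4,2)=4 f(4,4)=1
t=5: f(5,-1)=9 f(5,1)=10 f(5,3)=5 f(5,5)=1
t=6: f(6,-2)=9 f(6,0)=19 f(6,2)=15 f(6,4)=6 f(6,6)=1
t=7: f(7,-1)=28 f(7,1)=34 f(7,3)=21 f(7,5)=7 f(7,7)=1
t=8: f(8,-2)=28 f(8,0)=62 f(8,2)=55 f(8,4)=28 f(8,6)=8 f(8,8)=1
t=9: f(9,-1)=90 f(9,1)=117 f(9,3)=83 f(9,5)=36 f(9,7)=9 f(9,9)=1
t=10: f(10,-2)=90 f(10,0)=207 f(10,2)=200 f(10,4)=119 f(10,6)=45 f(10,8)=10 f(10,10)=1
t=11: f(11,-1)=297 f(11,1)=407 f(11,3)=319 f(11,5)=164 f(11,7)=55 f(11,9)=11 f(11,11)=1
t=12: f(12,-2)=297 f(12,0)=704 f(12,2)=726 f(12,4)=483 f(12,6)=219 f(12,8)=66 f(12,10)=12 f(12,12)=1
t=13: f(13,-1)=1001 f(13,1)=1430 f(13,3)=1209 f(13,5)=702 f(13,7)=285 f(13,9)=78 f(13,11)=13 f(13,13)=1
t=14: f(14,-2)=1001 f(14,0)=2431 f(14,2)=2639 f(14,4)=1911 f(14,6)=987 f(14,8)=363 f(14,10)=91 f(14,12)=14 f(14,14)=1
t=15: f(15,-1)=3432 f(15,1)=5070 f(15,3)=4550 f(15,5)=2898 f(15,7)=1350 f(15,9)=454 f(15,11)=105 f(15,13)=15 f(15,15)=1
t=16: f(16,-2)=3432 f(16,0)=8502 f(16,2)=9620 f(16,4)=7448 f(16,6)=4248 f(16,8)=1804 f(16,10)=559 f(16,12)=120 f(16,14)=16 f(16,16)=1
t=17: f(17,-1)=11934 f(17,1)=18122 f(17,3)=17068 f(17,5)=11696 f(17,7)=6052 f(17,9)=2363 f(17,11)=679 f(17,13)=136 f(17,15)=17 f(17,17)=1
t=18: f(18,-2)=11934 f(18,0)=30056 f(18,2)=35190 f(18,4)=28764 f(18,6)=17748 f(18,8)=8415 f(18,10)=3042 f(18,12)=815 f(18,14)=153 f(18,16)=18 f(18,18)=1
t=19: f(19,-1)=41990 f(19,1)=65246 f(19,3)=63954 f(19,5)=46512 f(19,7)=26163 f(19,9)=11457 f(19,11)=3857 f(19,13)=968 f(19,15)=171 f(19,17)=19 f(19,19)=1
t=20: f(20,-2)=41990 f(20,0)=107236 f(20,2)=129200 f(20,4)=110466 f(20,6)=72675 f(20,8)=37620 f(20,10)=15314 f(20,12)=4825 f(20,14)=1139 f(20,16)=190 f(20,18)=20 f(20,20)=1
t=21: f(21,-1)=149226 f(21,1)=236436 f(21,3)=239666 f(21,5)=183141 f(21,7)=110295 f(21,9)=52934 f(21,11)=20139 f(21,13)=5964 f(21,15)=1329 f(21,17)=210 f(21,19)=21 f(21,21)=1
t=22: f(22,-2)=149226 f(22,0)=385662 f(22,2)=476102 f(22,4)=422807 f(22,6)=293436 f(22,8)=163229 f(22,10)=73073 f(22,12)=26103 f(22,14)=7293 f(22,16)=1539 f(22,18)=231 f(22,20)=22 f(22,22)=1
Σ_s f(22,s) = 1998724
P = 1998724/4194304 = 499681/1048576

Answer: 499681/1048576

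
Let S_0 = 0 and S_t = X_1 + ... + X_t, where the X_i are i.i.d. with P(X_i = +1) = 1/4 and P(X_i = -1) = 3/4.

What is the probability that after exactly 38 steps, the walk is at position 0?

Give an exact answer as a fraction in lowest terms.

To be at 0 after 38 steps: need exactly 19 steps of +1 and 19 of -1.
Number of such sequences: C(38,19) = 35345263800
Each has probability (1/4)^19 · (3/4)^19 = 1162261467/75557863725914323419136
P = 35345263800 · 1162261467/75557863725914323419136 = 5135054769461249325/9444732965739290427392

Answer: 5135054769461249325/9444732965739290427392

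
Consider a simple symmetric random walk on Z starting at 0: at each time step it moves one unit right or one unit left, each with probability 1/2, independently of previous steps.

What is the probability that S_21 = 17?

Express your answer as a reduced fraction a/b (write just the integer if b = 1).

To reach position 17 after 21 steps: need 19 steps of +1 and 2 of -1.
Favorable paths: C(21,19) = 210
Total paths: 2^21 = 2097152
P = 210/2097152 = 105/1048576

Answer: 105/1048576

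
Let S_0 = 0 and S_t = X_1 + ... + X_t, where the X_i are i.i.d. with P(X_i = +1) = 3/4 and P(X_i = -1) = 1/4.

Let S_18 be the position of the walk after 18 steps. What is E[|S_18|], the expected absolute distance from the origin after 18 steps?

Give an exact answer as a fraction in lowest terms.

S_18 takes values m ≡ 0 (mod 2) with |m| ≤ 18; P(S_18=m) = C(18,(18+m)/2) · (3/4)^((18+m)/2) · (1/4)^((18-m)/2).
Distribution: P(S=-18)=1/68719476736, P(S=-16)=27/34359738368, P(S=-14)=1377/68719476736, P(S=-12)=1377/4294967296, P(S=-10)=61965/17179869184, P(S=-8)=260253/8589934592, P(S=-6)=3383289/17179869184, P(S=-4)=4349943/4294967296, P(S=-2)=143548119/34359738368, P(S=0)=239246865/17179869184, P(S=2)=1291933071/34359738368, P(S=4)=352345383/4294967296, P(S=6)=2466417681/17179869184, P(S=8)=1707519933/8589934592, P(S=10)=3658971285/17179869184, P(S=12)=731794257/4294967296, P(S=14)=6586148313/68719476736, P(S=16)=1162261467/34359738368, P(S=18)=387420489/68719476736
E[|S_18|] = Σ_m |m|·P(S_18=m) = 77547713103/8589934592

Answer: 77547713103/8589934592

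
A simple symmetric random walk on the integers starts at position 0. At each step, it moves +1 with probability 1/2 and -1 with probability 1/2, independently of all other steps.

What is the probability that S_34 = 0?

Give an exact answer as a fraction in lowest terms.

Answer: 583401555/4294967296

Derivation:
To return to 0 after 34 steps: need exactly 17 steps of +1 and 17 of -1.
Favorable paths: C(34,17) = 2333606220
Total paths: 2^34 = 17179869184
P = 2333606220/17179869184 = 583401555/4294967296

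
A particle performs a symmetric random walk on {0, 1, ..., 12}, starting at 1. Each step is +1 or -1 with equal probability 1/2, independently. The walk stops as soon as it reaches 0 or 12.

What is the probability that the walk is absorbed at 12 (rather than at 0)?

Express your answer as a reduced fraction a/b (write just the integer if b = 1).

Answer: 1/12

Derivation:
Symmetric walk (p = 1/2): the harmonic-function argument gives P(hit 12 before 0 | start at 1) = a/N.
P = 1/12 = 1/12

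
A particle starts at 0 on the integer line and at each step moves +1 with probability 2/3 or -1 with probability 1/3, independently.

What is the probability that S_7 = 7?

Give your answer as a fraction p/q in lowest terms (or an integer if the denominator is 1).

To reach position 7 after 7 steps: need 7 steps of +1 and 0 steps of -1.
Number of such sequences: C(7,7) = 1
Each has probability (2/3)^7 · (1/3)^0 = 128/2187
P = 1 · 128/2187 = 128/2187

Answer: 128/2187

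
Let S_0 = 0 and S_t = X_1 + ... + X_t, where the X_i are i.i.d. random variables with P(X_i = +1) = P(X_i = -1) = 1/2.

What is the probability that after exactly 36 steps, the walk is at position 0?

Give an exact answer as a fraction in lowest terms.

To return to 0 after 36 steps: need exactly 18 steps of +1 and 18 of -1.
Favorable paths: C(36,18) = 9075135300
Total paths: 2^36 = 68719476736
P = 9075135300/68719476736 = 2268783825/17179869184

Answer: 2268783825/17179869184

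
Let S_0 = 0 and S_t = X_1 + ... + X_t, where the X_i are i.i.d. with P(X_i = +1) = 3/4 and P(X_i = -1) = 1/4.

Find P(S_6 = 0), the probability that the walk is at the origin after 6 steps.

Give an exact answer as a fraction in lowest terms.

Answer: 135/1024

Derivation:
To be at 0 after 6 steps: need exactly 3 steps of +1 and 3 of -1.
Number of such sequences: C(6,3) = 20
Each has probability (3/4)^3 · (1/4)^3 = 27/4096
P = 20 · 27/4096 = 135/1024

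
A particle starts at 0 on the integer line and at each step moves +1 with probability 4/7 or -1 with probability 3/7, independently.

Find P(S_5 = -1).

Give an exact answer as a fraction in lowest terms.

To reach position -1 after 5 steps: need 2 steps of +1 and 3 steps of -1.
Number of such sequences: C(5,2) = 10
Each has probability (4/7)^2 · (3/7)^3 = 432/16807
P = 10 · 432/16807 = 4320/16807

Answer: 4320/16807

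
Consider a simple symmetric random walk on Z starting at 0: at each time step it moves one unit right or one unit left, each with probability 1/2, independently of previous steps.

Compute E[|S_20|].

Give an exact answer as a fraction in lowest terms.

S_20 takes values m ≡ 0 (mod 2) with |m| ≤ 20; P(S_20=m) = C(20,(20+m)/2)/2^20.
Total paths: 2^20 = 1048576
Distribution: P(S=-20)=1/1048576, P(S=-18)=20/1048576, P(S=-16)=190/1048576, P(S=-14)=1140/1048576, P(S=-12)=4845/1048576, P(S=-10)=15504/1048576, P(S=-8)=38760/1048576, P(S=-6)=77520/1048576, P(S=-4)=125970/1048576, P(S=-2)=167960/1048576, P(S=0)=184756/1048576, P(S=2)=167960/1048576, P(S=4)=125970/1048576, P(S=6)=77520/1048576, P(S=8)=38760/1048576, P(S=10)=15504/1048576, P(S=12)=4845/1048576, P(S=14)=1140/1048576, P(S=16)=190/1048576, P(S=18)=20/1048576, P(S=20)=1/1048576
E[|S_20|] = Σ_m |m|·P(S_20=m) = 3695120/1048576 = 230945/65536

Answer: 230945/65536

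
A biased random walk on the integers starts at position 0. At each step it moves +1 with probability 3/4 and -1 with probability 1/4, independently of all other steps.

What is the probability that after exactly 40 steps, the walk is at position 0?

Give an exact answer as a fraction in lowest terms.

To be at 0 after 40 steps: need exactly 20 steps of +1 and 20 of -1.
Number of such sequences: C(40,20) = 137846528820
Each has probability (3/4)^20 · (1/4)^20 = 3486784401/1208925819614629174706176
P = 137846528820 · 3486784401/1208925819614629174706176 = 120160281605393234205/302231454903657293676544

Answer: 120160281605393234205/302231454903657293676544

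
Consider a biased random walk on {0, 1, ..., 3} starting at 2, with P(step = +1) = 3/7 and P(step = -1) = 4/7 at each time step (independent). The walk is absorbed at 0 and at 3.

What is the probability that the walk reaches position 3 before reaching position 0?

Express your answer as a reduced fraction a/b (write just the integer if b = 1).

Biased walk: p = 3/7, q = 4/7, r = q/p = 4/3
Gambler's ruin: P(hit 3 before 0 | start at 2) = (1 - r^a)/(1 - r^N)
r^2 = 16/9; r^3 = 64/27
P = (1 - 16/9) / (1 - 64/27) = -7/9 / -37/27 = 21/37

Answer: 21/37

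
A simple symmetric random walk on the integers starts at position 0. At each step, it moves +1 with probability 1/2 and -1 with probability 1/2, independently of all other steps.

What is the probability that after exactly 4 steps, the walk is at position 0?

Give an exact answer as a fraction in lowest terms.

Answer: 3/8

Derivation:
To return to 0 after 4 steps: need exactly 2 steps of +1 and 2 of -1.
Favorable paths: C(4,2) = 6
Total paths: 2^4 = 16
P = 6/16 = 3/8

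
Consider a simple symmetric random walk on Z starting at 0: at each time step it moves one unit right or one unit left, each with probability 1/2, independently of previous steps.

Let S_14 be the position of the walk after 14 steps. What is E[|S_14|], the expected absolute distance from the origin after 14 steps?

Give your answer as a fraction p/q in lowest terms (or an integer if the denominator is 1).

Answer: 3003/1024

Derivation:
S_14 takes values m ≡ 0 (mod 2) with |m| ≤ 14; P(S_14=m) = C(14,(14+m)/2)/2^14.
Total paths: 2^14 = 16384
Distribution: P(S=-14)=1/16384, P(S=-12)=14/16384, P(S=-10)=91/16384, P(S=-8)=364/16384, P(S=-6)=1001/16384, P(S=-4)=2002/16384, P(S=-2)=3003/16384, P(S=0)=3432/16384, P(S=2)=3003/16384, P(S=4)=2002/16384, P(S=6)=1001/16384, P(S=8)=364/16384, P(S=10)=91/16384, P(S=12)=14/16384, P(S=14)=1/16384
E[|S_14|] = Σ_m |m|·P(S_14=m) = 48048/16384 = 3003/1024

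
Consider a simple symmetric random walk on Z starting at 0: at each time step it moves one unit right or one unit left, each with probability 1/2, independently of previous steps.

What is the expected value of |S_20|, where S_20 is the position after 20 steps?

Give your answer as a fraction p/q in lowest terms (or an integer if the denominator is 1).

S_20 takes values m ≡ 0 (mod 2) with |m| ≤ 20; P(S_20=m) = C(20,(20+m)/2)/2^20.
Total paths: 2^20 = 1048576
Distribution: P(S=-20)=1/1048576, P(S=-18)=20/1048576, P(S=-16)=190/1048576, P(S=-14)=1140/1048576, P(S=-12)=4845/1048576, P(S=-10)=15504/1048576, P(S=-8)=38760/1048576, P(S=-6)=77520/1048576, P(S=-4)=125970/1048576, P(S=-2)=167960/1048576, P(S=0)=184756/1048576, P(S=2)=167960/1048576, P(S=4)=125970/1048576, P(S=6)=77520/1048576, P(S=8)=38760/1048576, P(S=10)=15504/1048576, P(S=12)=4845/1048576, P(S=14)=1140/1048576, P(S=16)=190/1048576, P(S=18)=20/1048576, P(S=20)=1/1048576
E[|S_20|] = Σ_m |m|·P(S_20=m) = 3695120/1048576 = 230945/65536

Answer: 230945/65536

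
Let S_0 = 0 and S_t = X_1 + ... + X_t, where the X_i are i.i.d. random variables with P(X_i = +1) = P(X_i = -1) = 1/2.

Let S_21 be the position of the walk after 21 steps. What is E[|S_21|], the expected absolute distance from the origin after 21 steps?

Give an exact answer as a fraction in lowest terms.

S_21 takes values m ≡ 1 (mod 2) with |m| ≤ 21; P(S_21=m) = C(21,(21+m)/2)/2^21.
Total paths: 2^21 = 2097152
Distribution: P(S=-21)=1/2097152, P(S=-19)=21/2097152, P(S=-17)=210/2097152, P(S=-15)=1330/2097152, P(S=-13)=5985/2097152, P(S=-11)=20349/2097152, P(S=-9)=54264/2097152, P(S=-7)=116280/2097152, P(S=-5)=203490/2097152, P(S=-3)=293930/2097152, P(S=-1)=352716/2097152, P(S=1)=352716/2097152, P(S=3)=293930/2097152, P(S=5)=203490/2097152, P(S=7)=116280/2097152, P(S=9)=54264/2097152, P(S=11)=20349/2097152, P(S=13)=5985/2097152, P(S=15)=1330/2097152, P(S=17)=210/2097152, P(S=19)=21/2097152, P(S=21)=1/2097152
E[|S_21|] = Σ_m |m|·P(S_21=m) = 7759752/2097152 = 969969/262144

Answer: 969969/262144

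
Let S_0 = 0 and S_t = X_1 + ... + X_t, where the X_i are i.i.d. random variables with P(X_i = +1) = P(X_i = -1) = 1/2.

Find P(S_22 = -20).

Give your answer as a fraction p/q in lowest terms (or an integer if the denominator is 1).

To reach position -20 after 22 steps: need 1 step of +1 and 21 of -1.
Favorable paths: C(22,1) = 22
Total paths: 2^22 = 4194304
P = 22/4194304 = 11/2097152

Answer: 11/2097152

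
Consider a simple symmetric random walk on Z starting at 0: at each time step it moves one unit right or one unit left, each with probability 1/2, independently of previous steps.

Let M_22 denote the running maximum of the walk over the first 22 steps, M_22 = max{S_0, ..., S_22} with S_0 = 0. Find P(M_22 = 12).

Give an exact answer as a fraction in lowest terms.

Let M_22 = max(S_0,...,S_22). Use the reflection principle: for j ≥ 1, #{paths with M_22 ≥ j} = #{S_22 ≥ j} + #{S_22 ≥ j+1}.
By reflection, #{M_22 ≥ 12} = #{S_22 ≥ 12} + #{S_22 ≥ 13} = 35443 + 9109 = 44552.
#{M_22 ≥ 13} = #{S_22 ≥ 13} + #{S_22 ≥ 14} = 9109 + 9109 = 18218.
#{M_22 = 12} = 44552 - 18218 = 26334.
P(M_22 = 12) = 26334/4194304 = 13167/2097152

Answer: 13167/2097152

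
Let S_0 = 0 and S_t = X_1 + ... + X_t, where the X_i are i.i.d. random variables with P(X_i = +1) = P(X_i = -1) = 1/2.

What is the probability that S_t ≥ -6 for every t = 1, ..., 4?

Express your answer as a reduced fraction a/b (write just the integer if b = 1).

Let f(t,s) = #length-t paths at position s with S_1..S_t all ≥ -6.
f(t,s) = f(t-1,s-1) + f(t-1,s+1) for s ≥ -6; f(t,s) = 0 for s < -6.
t=0: f(0,0)=1
t=1: f(1,-1)=1 f(1,1)=1
t=2: f(2,-2)=1 f(2,0)=2 f(2,2)=1
t=3: f(3,-3)=1 f(3,-1)=3 f(3,1)=3 f(3,3)=1
t=4: f(4,-4)=1 f(4,-2)=4 f(4,0)=6 f(4,2)=4 f(4,4)=1
Σ_s f(4,s) = 16
P = 16/16 = 1

Answer: 1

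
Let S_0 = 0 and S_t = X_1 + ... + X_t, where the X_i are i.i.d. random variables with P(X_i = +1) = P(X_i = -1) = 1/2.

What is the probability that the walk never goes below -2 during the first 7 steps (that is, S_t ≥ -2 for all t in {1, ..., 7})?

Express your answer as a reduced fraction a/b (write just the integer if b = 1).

Let f(t,s) = #length-t paths at position s with S_1..S_t all ≥ -2.
f(t,s) = f(t-1,s-1) + f(t-1,s+1) for s ≥ -2; f(t,s) = 0 for s < -2.
t=0: f(0,0)=1
t=1: f(1,-1)=1 f(1,1)=1
t=2: f(2,-2)=1 f(2,0)=2 f(2,2)=1
t=3: f(3,-1)=3 f(3,1)=3 f(3,3)=1
t=4: f(4,-2)=3 f(4,0)=6 f(4,2)=4 f(4,4)=1
t=5: f(5,-1)=9 f(5,1)=10 f(5,3)=5 f(5,5)=1
t=6: f(6,-2)=9 f(6,0)=19 f(6,2)=15 f(6,4)=6 f(6,6)=1
t=7: f(7,-1)=28 f(7,1)=34 f(7,3)=21 f(7,5)=7 f(7,7)=1
Σ_s f(7,s) = 91
P = 91/128 = 91/128

Answer: 91/128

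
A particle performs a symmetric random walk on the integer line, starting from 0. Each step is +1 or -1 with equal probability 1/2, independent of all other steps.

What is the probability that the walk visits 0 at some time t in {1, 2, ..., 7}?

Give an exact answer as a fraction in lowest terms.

Answer: 11/16

Derivation:
Count via complement. Let g(t,s) = #length-t paths at position s with S_1..S_t all ≠ 0.
g(t,s) = g(t-1,s-1) + g(t-1,s+1) for s ≠ 0; g(t,0) = 0.
t=0: g(0,0)=1
t=1: g(1,-1)=1 g(1,1)=1
t=2: g(2,-2)=1 g(2,2)=1
t=3: g(3,-3)=1 g(3,-1)=1 g(3,1)=1 g(3,3)=1
t=4: g(4,-4)=1 g(4,-2)=2 g(4,2)=2 g(4,4)=1
t=5: g(5,-5)=1 g(5,-3)=3 g(5,-1)=2 g(5,1)=2 g(5,3)=3 g(5,5)=1
t=6: g(6,-6)=1 g(6,-4)=4 g(6,-2)=5 g(6,2)=5 g(6,4)=4 g(6,6)=1
t=7: g(7,-7)=1 g(7,-5)=5 g(7,-3)=9 g(7,-1)=5 g(7,1)=5 g(7,3)=9 g(7,5)=5 g(7,7)=1
Paths never hitting 0: Σ_s g(7,s) = 40
Paths hitting 0: 2^7 - 40 = 88
P = 88/128 = 11/16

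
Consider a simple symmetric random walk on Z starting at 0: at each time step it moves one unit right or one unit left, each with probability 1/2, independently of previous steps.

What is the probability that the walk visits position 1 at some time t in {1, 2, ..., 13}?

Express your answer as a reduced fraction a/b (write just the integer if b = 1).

Answer: 1619/2048

Derivation:
Count via complement. Let g(t,s) = #length-t paths at position s with S_1..S_t all ≠ 1.
g(t,s) = g(t-1,s-1) + g(t-1,s+1) for s ≠ 1; g(t,1) = 0.
t=0: g(0,0)=1
t=1: g(1,-1)=1
t=2: g(2,-2)=1 g(2,0)=1
t=3: g(3,-3)=1 g(3,-1)=2
t=4: g(4,-4)=1 g(4,-2)=3 g(4,0)=2
t=5: g(5,-5)=1 g(5,-3)=4 g(5,-1)=5
t=6: g(6,-6)=1 g(6,-4)=5 g(6,-2)=9 g(6,0)=5
t=7: g(7,-7)=1 g(7,-5)=6 g(7,-3)=14 g(7,-1)=14
t=8: g(8,-8)=1 g(8,-6)=7 g(8,-4)=20 g(8,-2)=28 g(8,0)=14
t=9: g(9,-9)=1 g(9,-7)=8 g(9,-5)=27 g(9,-3)=48 g(9,-1)=42
t=10: g(10,-10)=1 g(10,-8)=9 g(10,-6)=35 g(10,-4)=75 g(10,-2)=90 g(10,0)=42
t=11: g(11,-11)=1 g(11,-9)=10 g(11,-7)=44 g(11,-5)=110 g(11,-3)=165 g(11,-1)=132
t=12: g(12,-12)=1 g(12,-10)=11 g(12,-8)=54 g(12,-6)=154 g(12,-4)=275 g(12,-2)=297 g(12,0)=132
t=13: g(13,-13)=1 g(13,-11)=12 g(13,-9)=65 g(13,-7)=208 g(13,-5)=429 g(13,-3)=572 g(13,-1)=429
Paths never hitting 1: Σ_s g(13,s) = 1716
Paths hitting 1: 2^13 - 1716 = 6476
P = 6476/8192 = 1619/2048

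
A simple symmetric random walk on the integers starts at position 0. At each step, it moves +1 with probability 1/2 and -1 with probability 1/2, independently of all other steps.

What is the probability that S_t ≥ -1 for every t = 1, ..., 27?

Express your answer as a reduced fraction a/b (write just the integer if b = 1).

Let f(t,s) = #length-t paths at position s with S_1..S_t all ≥ -1.
f(t,s) = f(t-1,s-1) + f(t-1,s+1) for s ≥ -1; f(t,s) = 0 for s < -1.
t=0: f(0,0)=1
t=1: f(1,-1)=1 f(1,1)=1
t=2: f(2,0)=2 f(2,2)=1
t=3: f(3,-1)=2 f(3,1)=3 f(3,3)=1
t=4: f(4,0)=5 f(4,2)=4 f(4,4)=1
t=5: f(5,-1)=5 f(5,1)=9 f(5,3)=5 f(5,5)=1
t=6: f(6,0)=14 f(6,2)=14 f(6,4)=6 f(6,6)=1
t=7: f(7,-1)=14 f(7,1)=28 f(7,3)=20 f(7,5)=7 f(7,7)=1
t=8: f(8,0)=42 f(8,2)=48 f(8,4)=27 f(8,6)=8 f(8,8)=1
t=9: f(9,-1)=42 f(9,1)=90 f(9,3)=75 f(9,5)=35 f(9,7)=9 f(9,9)=1
t=10: f(10,0)=132 f(10,2)=165 f(10,4)=110 f(10,6)=44 f(10,8)=10 f(10,10)=1
t=11: f(11,-1)=132 f(11,1)=297 f(11,3)=275 f(11,5)=154 f(11,7)=54 f(11,9)=11 f(11,11)=1
t=12: f(12,0)=429 f(12,2)=572 f(12,4)=429 f(12,6)=208 f(12,8)=65 f(12,10)=12 f(12,12)=1
t=13: f(13,-1)=429 f(13,1)=1001 f(13,3)=1001 f(13,5)=637 f(13,7)=273 f(13,9)=77 f(13,11)=13 f(13,13)=1
t=14: f(14,0)=1430 f(14,2)=2002 f(14,4)=1638 f(14,6)=910 f(14,8)=350 f(14,10)=90 f(14,12)=14 f(14,14)=1
t=15: f(15,-1)=1430 f(15,1)=3432 f(15,3)=3640 f(15,5)=2548 f(15,7)=1260 f(15,9)=440 f(15,11)=104 f(15,13)=15 f(15,15)=1
t=16: f(16,0)=4862 f(16,2)=7072 f(16,4)=6188 f(16,6)=3808 f(16,8)=1700 f(16,10)=544 f(16,12)=119 f(16,14)=16 f(16,16)=1
t=17: f(17,-1)=4862 f(17,1)=11934 f(17,3)=13260 f(17,5)=9996 f(17,7)=5508 f(17,9)=2244 f(17,11)=663 f(17,13)=135 f(17,15)=17 f(17,17)=1
t=18: f(18,0)=16796 f(18,2)=25194 f(18,4)=23256 f(18,6)=15504 f(18,8)=7752 f(18,10)=2907 f(18,12)=798 f(18,14)=152 f(18,16)=18 f(18,18)=1
t=19: f(19,-1)=16796 f(19,1)=41990 f(19,3)=48450 f(19,5)=38760 f(19,7)=23256 f(19,9)=10659 f(19,11)=3705 f(19,13)=950 f(19,15)=170 f(19,17)=19 f(19,19)=1
t=20: f(20,0)=58786 f(20,2)=90440 f(20,4)=87210 f(20,6)=62016 f(20,8)=33915 f(20,10)=14364 f(20,12)=4655 f(20,14)=1120 f(20,16)=189 f(20,18)=20 f(20,20)=1
t=21: f(21,-1)=58786 f(21,1)=149226 f(21,3)=177650 f(21,5)=149226 f(21,7)=95931 f(21,9)=48279 f(21,11)=19019 f(21,13)=5775 f(21,15)=1309 f(21,17)=209 f(21,19)=21 f(21,21)=1
t=22: f(22,0)=208012 f(22,2)=326876 f(22,4)=326876 f(22,6)=245157 f(22,8)=144210 f(22,10)=67298 f(22,12)=24794 f(22,14)=7084 f(22,16)=1518 f(22,18)=230 f(22,20)=22 f(22,22)=1
t=23: f(23,-1)=208012 f(23,1)=534888 f(23,3)=653752 f(23,5)=572033 f(23,7)=389367 f(23,9)=211508 f(23,11)=92092 f(23,13)=31878 f(23,15)=8602 f(23,17)=1748 f(23,19)=252 f(23,21)=23 f(23,23)=1
t=24: f(24,0)=742900 f(24,2)=1188640 f(24,4)=1225785 f(24,6)=961400 f(24,8)=600875 f(24,10)=303600 f(24,12)=123970 f(24,14)=40480 f(24,16)=10350 f(24,18)=2000 f(24,20)=275 f(24,22)=24 f(24,24)=1
t=25: f(25,-1)=742900 f(25,1)=1931540 f(25,3)=2414425 f(25,5)=2187185 f(25,7)=1562275 f(25,9)=904475 f(25,11)=427570 f(25,13)=164450 f(25,15)=50830 f(25,17)=12350 f(25,19)=2275 f(25,21)=299 f(25,23)=25 f(25,25)=1
t=26: f(26,0)=2674440 f(26,2)=4345965 f(26,4)=4601610 f(26,6)=3749460 f(26,8)=2466750 f(26,10)=1332045 f(26,12)=592020 f(26,14)=215280 f(26,16)=63180 f(26,18)=14625 f(26,20)=2574 f(26,22)=324 f(26,24)=26 f(26,26)=1
t=27: f(27,-1)=2674440 f(27,1)=7020405 f(27,3)=8947575 f(27,5)=8351070 f(27,7)=6216210 f(27,9)=3798795 f(27,11)=1924065 f(27,13)=807300 f(27,15)=278460 f(27,17)=77805 f(27,19)=17199 f(27,21)=2898 f(27,23)=350 f(27,25)=27 f(27,27)=1
Σ_s f(27,s) = 40116600
P = 40116600/134217728 = 5014575/16777216

Answer: 5014575/16777216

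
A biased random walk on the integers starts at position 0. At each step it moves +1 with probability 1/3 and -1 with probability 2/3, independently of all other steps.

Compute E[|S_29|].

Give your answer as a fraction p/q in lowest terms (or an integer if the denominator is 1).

S_29 takes values m ≡ 1 (mod 2) with |m| ≤ 29; P(S_29=m) = C(29,(29+m)/2) · (1/3)^((29+m)/2) · (2/3)^((29-m)/2).
Distribution: P(S=-29)=536870912/68630377364883, P(S=-27)=7784628224/68630377364883, P(S=-25)=54492397568/68630377364883, P(S=-23)=27246198784/7625597484987, P(S=-21)=88550146048/7625597484987, P(S=-19)=221375365120/7625597484987, P(S=-17)=442750730240/7625597484987, P(S=-15)=727376199680/7625597484987, P(S=-13)=1000142274560/7625597484987, P(S=-11)=3500497960960/22876792454961, P(S=-9)=3500497960960/22876792454961, P(S=-7)=3023157329920/22876792454961, P(S=-5)=755789332480/7625597484987, P(S=-3)=494169948160/7625597484987, P(S=-1)=282382827520/7625597484987, P(S=1)=141191413760/7625597484987, P(S=3)=61771243520/7625597484987, P(S=5)=23618416640/7625597484987, P(S=7)=23618416640/22876792454961, P(S=9)=6836910080/22876792454961, P(S=11)=1709227520/22876792454961, P(S=13)=122087680/7625597484987, P(S=15)=22197760/7625597484987, P(S=17)=3377920/7625597484987, P(S=19)=422240/7625597484987, P(S=21)=42224/7625597484987, P(S=23)=3248/7625597484987, P(S=25)=1624/68630377364883, P(S=27)=58/68630377364883, P(S=29)=1/68630377364883
E[|S_29|] = Σ_m |m|·P(S_29=m) = 224313154766801/22876792454961

Answer: 224313154766801/22876792454961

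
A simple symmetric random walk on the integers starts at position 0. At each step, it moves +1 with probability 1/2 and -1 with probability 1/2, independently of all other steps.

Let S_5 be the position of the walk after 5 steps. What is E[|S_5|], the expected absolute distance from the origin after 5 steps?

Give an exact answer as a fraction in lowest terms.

S_5 takes values m ≡ 1 (mod 2) with |m| ≤ 5; P(S_5=m) = C(5,(5+m)/2)/2^5.
Total paths: 2^5 = 32
Distribution: P(S=-5)=1/32, P(S=-3)=5/32, P(S=-1)=10/32, P(S=1)=10/32, P(S=3)=5/32, P(S=5)=1/32
E[|S_5|] = Σ_m |m|·P(S_5=m) = 60/32 = 15/8

Answer: 15/8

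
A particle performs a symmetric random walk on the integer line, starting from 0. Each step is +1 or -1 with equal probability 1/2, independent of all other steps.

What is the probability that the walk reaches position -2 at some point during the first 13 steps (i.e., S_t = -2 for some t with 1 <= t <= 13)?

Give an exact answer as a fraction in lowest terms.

Count via complement. Let g(t,s) = #length-t paths at position s with S_1..S_t all ≠ -2.
g(t,s) = g(t-1,s-1) + g(t-1,s+1) for s ≠ -2; g(t,-2) = 0.
t=0: g(0,0)=1
t=1: g(1,-1)=1 g(1,1)=1
t=2: g(2,0)=2 g(2,2)=1
t=3: g(3,-1)=2 g(3,1)=3 g(3,3)=1
t=4: g(4,0)=5 g(4,2)=4 g(4,4)=1
t=5: g(5,-1)=5 g(5,1)=9 g(5,3)=5 g(5,5)=1
t=6: g(6,0)=14 g(6,2)=14 g(6,4)=6 g(6,6)=1
t=7: g(7,-1)=14 g(7,1)=28 g(7,3)=20 g(7,5)=7 g(7,7)=1
t=8: g(8,0)=42 g(8,2)=48 g(8,4)=27 g(8,6)=8 g(8,8)=1
t=9: g(9,-1)=42 g(9,1)=90 g(9,3)=75 g(9,5)=35 g(9,7)=9 g(9,9)=1
t=10: g(10,0)=132 g(10,2)=165 g(10,4)=110 g(10,6)=44 g(10,8)=10 g(10,10)=1
t=11: g(11,-1)=132 g(11,1)=297 g(11,3)=275 g(11,5)=154 g(11,7)=54 g(11,9)=11 g(11,11)=1
t=12: g(12,0)=429 g(12,2)=572 g(12,4)=429 g(12,6)=208 g(12,8)=65 g(12,10)=12 g(12,12)=1
t=13: g(13,-1)=429 g(13,1)=1001 g(13,3)=1001 g(13,5)=637 g(13,7)=273 g(13,9)=77 g(13,11)=13 g(13,13)=1
Paths never hitting -2: Σ_s g(13,s) = 3432
Paths hitting -2: 2^13 - 3432 = 4760
P = 4760/8192 = 595/1024

Answer: 595/1024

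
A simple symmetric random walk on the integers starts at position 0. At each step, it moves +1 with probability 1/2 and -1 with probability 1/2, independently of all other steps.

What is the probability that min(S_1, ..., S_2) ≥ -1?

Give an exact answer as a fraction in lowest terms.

Answer: 3/4

Derivation:
Let f(t,s) = #length-t paths at position s with S_1..S_t all ≥ -1.
f(t,s) = f(t-1,s-1) + f(t-1,s+1) for s ≥ -1; f(t,s) = 0 for s < -1.
t=0: f(0,0)=1
t=1: f(1,-1)=1 f(1,1)=1
t=2: f(2,0)=2 f(2,2)=1
Σ_s f(2,s) = 3
P = 3/4 = 3/4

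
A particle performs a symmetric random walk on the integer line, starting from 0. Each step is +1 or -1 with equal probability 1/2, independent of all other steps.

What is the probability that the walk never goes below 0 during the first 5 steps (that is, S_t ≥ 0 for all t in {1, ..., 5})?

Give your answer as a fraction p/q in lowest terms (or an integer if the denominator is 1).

Answer: 5/16

Derivation:
Let f(t,s) = #length-t paths at position s with S_1..S_t all ≥ 0.
f(t,s) = f(t-1,s-1) + f(t-1,s+1) for s ≥ 0; f(t,s) = 0 for s < 0.
t=0: f(0,0)=1
t=1: f(1,1)=1
t=2: f(2,0)=1 f(2,2)=1
t=3: f(3,1)=2 f(3,3)=1
t=4: f(4,0)=2 f(4,2)=3 f(4,4)=1
t=5: f(5,1)=5 f(5,3)=4 f(5,5)=1
Σ_s f(5,s) = 10
P = 10/32 = 5/16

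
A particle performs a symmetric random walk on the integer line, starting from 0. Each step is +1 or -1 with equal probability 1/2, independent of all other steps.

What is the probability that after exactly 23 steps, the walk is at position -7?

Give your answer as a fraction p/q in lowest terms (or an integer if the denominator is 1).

To reach position -7 after 23 steps: need 8 steps of +1 and 15 of -1.
Favorable paths: C(23,8) = 490314
Total paths: 2^23 = 8388608
P = 490314/8388608 = 245157/4194304

Answer: 245157/4194304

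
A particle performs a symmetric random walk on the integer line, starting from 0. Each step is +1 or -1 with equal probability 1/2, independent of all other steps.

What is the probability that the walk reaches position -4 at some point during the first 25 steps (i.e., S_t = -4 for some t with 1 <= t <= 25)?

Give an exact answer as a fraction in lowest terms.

Count via complement. Let g(t,s) = #length-t paths at position s with S_1..S_t all ≠ -4.
g(t,s) = g(t-1,s-1) + g(t-1,s+1) for s ≠ -4; g(t,-4) = 0.
t=0: g(0,0)=1
t=1: g(1,-1)=1 g(1,1)=1
t=2: g(2,-2)=1 g(2,0)=2 g(2,2)=1
t=3: g(3,-3)=1 g(3,-1)=3 g(3,1)=3 g(3,3)=1
t=4: g(4,-2)=4 g(4,0)=6 g(4,2)=4 g(4,4)=1
t=5: g(5,-3)=4 g(5,-1)=10 g(5,1)=10 g(5,3)=5 g(5,5)=1
t=6: g(6,-2)=14 g(6,0)=20 g(6,2)=15 g(6,4)=6 g(6,6)=1
t=7: g(7,-3)=14 g(7,-1)=34 g(7,1)=35 g(7,3)=21 g(7,5)=7 g(7,7)=1
t=8: g(8,-2)=48 g(8,0)=69 g(8,2)=56 g(8,4)=28 g(8,6)=8 g(8,8)=1
t=9: g(9,-3)=48 g(9,-1)=117 g(9,1)=125 g(9,3)=84 g(9,5)=36 g(9,7)=9 g(9,9)=1
t=10: g(10,-2)=165 g(10,0)=242 g(10,2)=209 g(10,4)=120 g(10,6)=45 g(10,8)=10 g(10,10)=1
t=11: g(11,-3)=165 g(11,-1)=407 g(11,1)=451 g(11,3)=329 g(11,5)=165 g(11,7)=55 g(11,9)=11 g(11,11)=1
t=12: g(12,-2)=572 g(12,0)=858 g(12,2)=780 g(12,4)=494 g(12,6)=220 g(12,8)=66 g(12,10)=12 g(12,12)=1
t=13: g(13,-3)=572 g(13,-1)=1430 g(13,1)=1638 g(13,3)=1274 g(13,5)=714 g(13,7)=286 g(13,9)=78 g(13,11)=13 g(13,13)=1
t=14: g(14,-2)=2002 g(14,0)=3068 g(14,2)=2912 g(14,4)=1988 g(14,6)=1000 g(14,8)=364 g(14,10)=91 g(14,12)=14 g(14,14)=1
t=15: g(15,-3)=2002 g(15,-1)=5070 g(15,1)=5980 g(15,3)=4900 g(15,5)=2988 g(15,7)=1364 g(15,9)=455 g(15,11)=105 g(15,13)=15 g(15,15)=1
t=16: g(16,-2)=7072 g(16,0)=11050 g(16,2)=10880 g(16,4)=7888 g(16,6)=4352 g(16,8)=1819 g(16,10)=560 g(16,12)=120 g(16,14)=16 g(16,16)=1
t=17: g(17,-3)=7072 g(17,-1)=18122 g(17,1)=21930 g(17,3)=18768 g(17,5)=12240 g(17,7)=6171 g(17,9)=2379 g(17,11)=680 g(17,13)=136 g(17,15)=17 g(17,17)=1
t=18: g(18,-2)=25194 g(18,0)=40052 g(18,2)=40698 g(18,4)=31008 g(18,6)=18411 g(18,8)=8550 g(18,10)=3059 g(18,12)=816 g(18,14)=153 g(18,16)=18 g(18,18)=1
t=19: g(19,-3)=25194 g(19,-1)=65246 g(19,1)=80750 g(19,3)=71706 g(19,5)=49419 g(19,7)=26961 g(19,9)=11609 g(19,11)=3875 g(19,13)=969 g(19,15)=171 g(19,17)=19 g(19,19)=1
t=20: g(20,-2)=90440 g(20,0)=145996 g(20,2)=152456 g(20,4)=121125 g(20,6)=76380 g(20,8)=38570 g(20,10)=15484 g(20,12)=4844 g(20,14)=1140 g(20,16)=190 g(20,18)=20 g(20,20)=1
t=21: g(21,-3)=90440 g(21,-1)=236436 g(21,1)=298452 g(21,3)=273581 g(21,5)=197505 g(21,7)=114950 g(21,9)=54054 g(21,11)=20328 g(21,13)=5984 g(21,15)=1330 g(21,17)=210 g(21,19)=21 g(21,21)=1
t=22: g(22,-2)=326876 g(22,0)=534888 g(22,2)=572033 g(22,4)=471086 g(22,6)=312455 g(22,8)=169004 g(22,10)=74382 g(22,12)=26312 g(22,14)=7314 g(22,16)=1540 g(22,18)=231 g(22,20)=22 g(22,22)=1
t=23: g(23,-3)=326876 g(23,-1)=861764 g(23,1)=1106921 g(23,3)=1043119 g(23,5)=783541 g(23,7)=481459 g(23,9)=243386 g(23,11)=100694 g(23,13)=33626 g(23,15)=8854 g(23,17)=1771 g(23,19)=253 g(23,21)=23 g(23,23)=1
t=24: g(24,-2)=1188640 g(24,0)=1968685 g(24,2)=2150040 g(24,4)=1826660 g(24,6)=1265000 g(24,8)=724845 g(24,10)=344080 g(24,12)=134320 g(24,14)=42480 g(24,16)=10625 g(24,18)=2024 g(24,20)=276 g(24,22)=24 g(24,24)=1
t=25: g(25,-3)=1188640 g(25,-1)=3157325 g(25,1)=4118725 g(25,3)=3976700 g(25,5)=3091660 g(25,7)=1989845 g(25,9)=1068925 g(25,11)=478400 g(25,13)=176800 g(25,15)=53105 g(25,17)=12649 g(25,19)=2300 g(25,21)=300 g(25,23)=25 g(25,25)=1
Paths never hitting -4: Σ_s g(25,s) = 19315400
Paths hitting -4: 2^25 - 19315400 = 14239032
P = 14239032/33554432 = 1779879/4194304

Answer: 1779879/4194304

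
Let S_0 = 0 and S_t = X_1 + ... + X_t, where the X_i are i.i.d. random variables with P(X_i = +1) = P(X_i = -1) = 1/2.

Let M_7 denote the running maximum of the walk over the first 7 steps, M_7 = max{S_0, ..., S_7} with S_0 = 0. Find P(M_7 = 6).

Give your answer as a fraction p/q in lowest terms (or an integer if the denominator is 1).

Let M_7 = max(S_0,...,S_7). Use the reflection principle: for j ≥ 1, #{paths with M_7 ≥ j} = #{S_7 ≥ j} + #{S_7 ≥ j+1}.
By reflection, #{M_7 ≥ 6} = #{S_7 ≥ 6} + #{S_7 ≥ 7} = 1 + 1 = 2.
#{M_7 ≥ 7} = #{S_7 ≥ 7} + #{S_7 ≥ 8} = 1 + 0 = 1.
#{M_7 = 6} = 2 - 1 = 1.
P(M_7 = 6) = 1/128 = 1/128

Answer: 1/128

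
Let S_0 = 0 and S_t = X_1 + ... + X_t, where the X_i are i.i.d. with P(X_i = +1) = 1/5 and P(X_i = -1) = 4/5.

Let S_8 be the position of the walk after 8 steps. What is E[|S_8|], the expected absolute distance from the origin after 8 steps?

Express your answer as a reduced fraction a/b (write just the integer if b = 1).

Answer: 378664/78125

Derivation:
S_8 takes values m ≡ 0 (mod 2) with |m| ≤ 8; P(S_8=m) = C(8,(8+m)/2) · (1/5)^((8+m)/2) · (4/5)^((8-m)/2).
Distribution: P(S=-8)=65536/390625, P(S=-6)=131072/390625, P(S=-4)=114688/390625, P(S=-2)=57344/390625, P(S=0)=3584/78125, P(S=2)=3584/390625, P(S=4)=448/390625, P(S=6)=32/390625, P(S=8)=1/390625
E[|S_8|] = Σ_m |m|·P(S_8=m) = 378664/78125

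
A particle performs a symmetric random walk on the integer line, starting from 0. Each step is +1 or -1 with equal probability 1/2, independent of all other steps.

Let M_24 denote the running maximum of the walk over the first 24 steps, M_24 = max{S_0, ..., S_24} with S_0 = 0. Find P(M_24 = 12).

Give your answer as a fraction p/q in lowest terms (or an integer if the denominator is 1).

Let M_24 = max(S_0,...,S_24). Use the reflection principle: for j ≥ 1, #{paths with M_24 ≥ j} = #{S_24 ≥ j} + #{S_24 ≥ j+1}.
By reflection, #{M_24 ≥ 12} = #{S_24 ≥ 12} + #{S_24 ≥ 13} = 190051 + 55455 = 245506.
#{M_24 ≥ 13} = #{S_24 ≥ 13} + #{S_24 ≥ 14} = 55455 + 55455 = 110910.
#{M_24 = 12} = 245506 - 110910 = 134596.
P(M_24 = 12) = 134596/16777216 = 33649/4194304

Answer: 33649/4194304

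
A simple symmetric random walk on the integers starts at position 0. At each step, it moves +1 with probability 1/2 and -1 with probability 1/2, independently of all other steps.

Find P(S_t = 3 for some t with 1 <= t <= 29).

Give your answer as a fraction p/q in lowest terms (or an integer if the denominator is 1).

Count via complement. Let g(t,s) = #length-t paths at position s with S_1..S_t all ≠ 3.
g(t,s) = g(t-1,s-1) + g(t-1,s+1) for s ≠ 3; g(t,3) = 0.
t=0: g(0,0)=1
t=1: g(1,-1)=1 g(1,1)=1
t=2: g(2,-2)=1 g(2,0)=2 g(2,2)=1
t=3: g(3,-3)=1 g(3,-1)=3 g(3,1)=3
t=4: g(4,-4)=1 g(4,-2)=4 g(4,0)=6 g(4,2)=3
t=5: g(5,-5)=1 g(5,-3)=5 g(5,-1)=10 g(5,1)=9
t=6: g(6,-6)=1 g(6,-4)=6 g(6,-2)=15 g(6,0)=19 g(6,2)=9
t=7: g(7,-7)=1 g(7,-5)=7 g(7,-3)=21 g(7,-1)=34 g(7,1)=28
t=8: g(8,-8)=1 g(8,-6)=8 g(8,-4)=28 g(8,-2)=55 g(8,0)=62 g(8,2)=28
t=9: g(9,-9)=1 g(9,-7)=9 g(9,-5)=36 g(9,-3)=83 g(9,-1)=117 g(9,1)=90
t=10: g(10,-10)=1 g(10,-8)=10 g(10,-6)=45 g(10,-4)=119 g(10,-2)=200 g(10,0)=207 g(10,2)=90
t=11: g(11,-11)=1 g(11,-9)=11 g(11,-7)=55 g(11,-5)=164 g(11,-3)=319 g(11,-1)=407 g(11,1)=297
t=12: g(12,-12)=1 g(12,-10)=12 g(12,-8)=66 g(12,-6)=219 g(12,-4)=483 g(12,-2)=726 g(12,0)=704 g(12,2)=297
t=13: g(13,-13)=1 g(13,-11)=13 g(13,-9)=78 g(13,-7)=285 g(13,-5)=702 g(13,-3)=1209 g(13,-1)=1430 g(13,1)=1001
t=14: g(14,-14)=1 g(14,-12)=14 g(14,-10)=91 g(14,-8)=363 g(14,-6)=987 g(14,-4)=1911 g(14,-2)=2639 g(14,0)=2431 g(14,2)=1001
t=15: g(15,-15)=1 g(15,-13)=15 g(15,-11)=105 g(15,-9)=454 g(15,-7)=1350 g(15,-5)=2898 g(15,-3)=4550 g(15,-1)=5070 g(15,1)=3432
t=16: g(16,-16)=1 g(16,-14)=16 g(16,-12)=120 g(16,-10)=559 g(16,-8)=1804 g(16,-6)=4248 g(16,-4)=7448 g(16,-2)=9620 g(16,0)=8502 g(16,2)=3432
t=17: g(17,-17)=1 g(17,-15)=17 g(17,-13)=136 g(17,-11)=679 g(17,-9)=2363 g(17,-7)=6052 g(17,-5)=11696 g(17,-3)=17068 g(17,-1)=18122 g(17,1)=11934
t=18: g(18,-18)=1 g(18,-16)=18 g(18,-14)=153 g(18,-12)=815 g(18,-10)=3042 g(18,-8)=8415 g(18,-6)=17748 g(18,-4)=28764 g(18,-2)=35190 g(18,0)=30056 g(18,2)=11934
t=19: g(19,-19)=1 g(19,-17)=19 g(19,-15)=171 g(19,-13)=968 g(19,-11)=3857 g(19,-9)=11457 g(19,-7)=26163 g(19,-5)=46512 g(19,-3)=63954 g(19,-1)=65246 g(19,1)=41990
t=20: g(20,-20)=1 g(20,-18)=20 g(20,-16)=190 g(20,-14)=1139 g(20,-12)=4825 g(20,-10)=15314 g(20,-8)=37620 g(20,-6)=72675 g(20,-4)=110466 g(20,-2)=129200 g(20,0)=107236 g(20,2)=41990
t=21: g(21,-21)=1 g(21,-19)=21 g(21,-17)=210 g(21,-15)=1329 g(21,-13)=5964 g(21,-11)=20139 g(21,-9)=52934 g(21,-7)=110295 g(21,-5)=183141 g(21,-3)=239666 g(21,-1)=236436 g(21,1)=149226
t=22: g(22,-22)=1 g(22,-20)=22 g(22,-18)=231 g(22,-16)=1539 g(22,-14)=7293 g(22,-12)=26103 g(22,-10)=73073 g(22,-8)=163229 g(22,-6)=293436 g(22,-4)=422807 g(22,-2)=476102 g(22,0)=385662 g(22,2)=149226
t=23: g(23,-23)=1 g(23,-21)=23 g(23,-19)=253 g(23,-17)=1770 g(23,-15)=8832 g(23,-13)=33396 g(23,-11)=99176 g(23,-9)=236302 g(23,-7)=456665 g(23,-5)=716243 g(23,-3)=898909 g(23,-1)=861764 g(23,1)=534888
t=24: g(24,-24)=1 g(24,-22)=24 g(24,-20)=276 g(24,-18)=2023 g(24,-16)=10602 g(24,-14)=42228 g(24,-12)=132572 g(24,-10)=335478 g(24,-8)=692967 g(24,-6)=1172908 g(24,-4)=1615152 g(24,-2)=1760673 g(24,0)=1396652 g(24,2)=534888
t=25: g(25,-25)=1 g(25,-23)=25 g(25,-21)=300 g(25,-19)=2299 g(25,-17)=12625 g(25,-15)=52830 g(25,-13)=174800 g(25,-11)=468050 g(25,-9)=1028445 g(25,-7)=1865875 g(25,-5)=2788060 g(25,-3)=3375825 g(25,-1)=3157325 g(25,1)=1931540
t=26: g(26,-26)=1 g(26,-24)=26 g(26,-22)=325 g(26,-20)=2599 g(26,-18)=14924 g(26,-16)=65455 g(26,-14)=227630 g(26,-12)=642850 g(26,-10)=1496495 g(26,-8)=2894320 g(26,-6)=4653935 g(26,-4)=6163885 g(26,-2)=6533150 g(26,0)=5088865 g(26,2)=1931540
t=27: g(27,-27)=1 g(27,-25)=27 g(27,-23)=351 g(27,-21)=2924 g(27,-19)=17523 g(27,-17)=80379 g(27,-15)=293085 g(27,-13)=870480 g(27,-11)=2139345 g(27,-9)=4390815 g(27,-7)=7548255 g(27,-5)=10817820 g(27,-3)=12697035 g(27,-1)=11622015 g(27,1)=7020405
t=28: g(28,-28)=1 g(28,-26)=28 g(28,-24)=378 g(28,-22)=3275 g(28,-20)=20447 g(28,-18)=97902 g(28,-16)=373464 g(28,-14)=1163565 g(28,-12)=3009825 g(28,-10)=6530160 g(28,-8)=11939070 g(28,-6)=18366075 g(28,-4)=23514855 g(28,-2)=24319050 g(28,0)=18642420 g(28,2)=7020405
t=29: g(29,-29)=1 g(29,-27)=29 g(29,-25)=406 g(29,-23)=3653 g(29,-21)=23722 g(29,-19)=118349 g(29,-17)=471366 g(29,-15)=1537029 g(29,-13)=4173390 g(29,-11)=9539985 g(29,-9)=18469230 g(29,-7)=30305145 g(29,-5)=41880930 g(29,-3)=47833905 g(29,-1)=42961470 g(29,1)=25662825
Paths never hitting 3: Σ_s g(29,s) = 222981435
Paths hitting 3: 2^29 - 222981435 = 313889477
P = 313889477/536870912 = 313889477/536870912

Answer: 313889477/536870912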